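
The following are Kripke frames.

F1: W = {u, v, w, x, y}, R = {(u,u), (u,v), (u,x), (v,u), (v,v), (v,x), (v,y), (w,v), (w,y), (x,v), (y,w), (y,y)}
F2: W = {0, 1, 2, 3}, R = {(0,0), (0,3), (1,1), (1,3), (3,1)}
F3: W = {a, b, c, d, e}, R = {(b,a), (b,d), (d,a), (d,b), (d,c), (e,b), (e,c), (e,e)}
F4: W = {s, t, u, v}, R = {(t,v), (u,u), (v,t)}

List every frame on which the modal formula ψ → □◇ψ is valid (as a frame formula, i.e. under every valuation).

Frame correspondent (Sahlqvist): ∀x ∀y (Rxy → Ryx) — i.e. symmetry.
F1: fails — Rux but not Rxu.
F2: fails — R03 but not R30.
F3: fails — Reb but not Rbe.
F4: holds.

F4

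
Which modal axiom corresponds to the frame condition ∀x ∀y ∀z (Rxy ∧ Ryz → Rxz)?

□ψ → □□ψ

The condition is transitivity. The 4 schema □ψ → □□ψ defines it.
Suppose □ψ→□□ψ is valid. Take Rxy, Ryz and set V(ψ)={w : Rxw}. Then □ψ at x, so □□ψ at x, so □ψ at y, so ψ at z, i.e. Rxz.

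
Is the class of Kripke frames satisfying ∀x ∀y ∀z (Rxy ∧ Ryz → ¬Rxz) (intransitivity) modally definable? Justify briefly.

Not definable by any modal formula

If a class were modally definable it would be closed under surjective bounded morphisms (Goldblatt–Thomason).
The 3-cycle (worlds a,b,c with a→b→c→a) is intransitive. Mapping every world to a single reflexive point • is a surjective bounded morphism; the reflexive point is not intransitive (R••∧R•• but R••).
So no modal formula (or set of formulas) defines exactly the intransitive frames.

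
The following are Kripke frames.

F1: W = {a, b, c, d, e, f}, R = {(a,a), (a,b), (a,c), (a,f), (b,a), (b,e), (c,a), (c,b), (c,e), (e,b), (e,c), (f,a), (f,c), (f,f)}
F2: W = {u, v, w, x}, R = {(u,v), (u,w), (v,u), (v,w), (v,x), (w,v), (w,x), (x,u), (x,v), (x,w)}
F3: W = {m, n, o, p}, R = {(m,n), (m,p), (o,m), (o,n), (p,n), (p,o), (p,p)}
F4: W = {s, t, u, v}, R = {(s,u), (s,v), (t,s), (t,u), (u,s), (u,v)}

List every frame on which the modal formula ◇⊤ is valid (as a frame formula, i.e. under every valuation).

F2

The schema corresponds to seriality: ∀x ∃y Rxy.
F1: fails — world d has no successor.
F2: ✓.
F3: fails — world n has no successor.
F4: fails — world v has no successor.
Valid on: F2.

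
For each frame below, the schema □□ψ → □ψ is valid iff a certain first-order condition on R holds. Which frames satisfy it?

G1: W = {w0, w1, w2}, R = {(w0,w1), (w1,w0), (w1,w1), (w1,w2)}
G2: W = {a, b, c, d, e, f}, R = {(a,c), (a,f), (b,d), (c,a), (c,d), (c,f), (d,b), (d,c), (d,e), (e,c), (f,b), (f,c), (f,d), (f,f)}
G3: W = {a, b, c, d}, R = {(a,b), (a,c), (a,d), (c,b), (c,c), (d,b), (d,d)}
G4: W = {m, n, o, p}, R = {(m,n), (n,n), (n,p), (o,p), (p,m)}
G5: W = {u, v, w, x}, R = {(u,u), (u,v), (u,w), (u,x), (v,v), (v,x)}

This is the axiom for density; its first-order frame correspondent is ∀x ∀y (Rxy → ∃z (Rxz ∧ Rzy)).
G1: condition met.
G2: fails — Rde but no z with Rdz and Rze.
G3: condition met.
G4: fails — Rop but no z with Roz and Rzp.
G5: condition met.
Valid on: G1, G3, G5.

G1, G3, G5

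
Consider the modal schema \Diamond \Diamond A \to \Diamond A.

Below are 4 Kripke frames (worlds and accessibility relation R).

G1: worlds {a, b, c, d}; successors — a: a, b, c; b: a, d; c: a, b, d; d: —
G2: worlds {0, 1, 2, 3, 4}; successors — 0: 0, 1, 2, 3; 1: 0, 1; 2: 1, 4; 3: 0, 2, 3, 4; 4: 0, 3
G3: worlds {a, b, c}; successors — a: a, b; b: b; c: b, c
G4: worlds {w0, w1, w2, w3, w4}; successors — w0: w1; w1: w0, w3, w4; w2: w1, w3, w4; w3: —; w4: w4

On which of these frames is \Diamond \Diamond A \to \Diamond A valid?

This is the axiom for transitivity; its first-order frame correspondent is \forall x \forall y \forall z (Rxy \wedge Ryz \to Rxz).
G1: fails — Rab and Rbd but not Rad.
G2: fails — R10 and R02 but not R12.
G3: satisfies the condition.
G4: fails — Rw1w0 and Rw0w1 but not Rw1w1.
Valid on: G3.

G3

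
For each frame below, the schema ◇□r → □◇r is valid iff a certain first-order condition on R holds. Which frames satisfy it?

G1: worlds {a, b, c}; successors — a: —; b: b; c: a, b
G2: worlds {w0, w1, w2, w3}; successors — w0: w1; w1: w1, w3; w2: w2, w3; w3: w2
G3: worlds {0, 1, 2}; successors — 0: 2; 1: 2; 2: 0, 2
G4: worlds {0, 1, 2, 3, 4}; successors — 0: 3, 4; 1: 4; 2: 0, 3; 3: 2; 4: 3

G3

This is the axiom for convergence; its first-order frame correspondent is ∀x ∀y ∀z (Rxy ∧ Rxz → ∃w (Ryw ∧ Rzw)).
G1: fails — Rca and Rca but a and a have no common successor.
G2: fails — Rw1w1 and Rw1w3 but w1 and w3 have no common successor.
G3: holds.
G4: fails — R04 and R03 but 4 and 3 have no common successor.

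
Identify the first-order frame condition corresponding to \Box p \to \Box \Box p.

Suppose □p→□□p is valid. Take Rxy, Ryz and set V(p)={w : Rxw}. Then □p at x, so □□p at x, so □p at y, so p at z, i.e. Rxz.
Conversely, on a frame with transitivity the schema holds at every world under every valuation.
Frame condition: \forall x \forall y \forall z (Rxy \wedge Ryz \to Rxz).

Transitivity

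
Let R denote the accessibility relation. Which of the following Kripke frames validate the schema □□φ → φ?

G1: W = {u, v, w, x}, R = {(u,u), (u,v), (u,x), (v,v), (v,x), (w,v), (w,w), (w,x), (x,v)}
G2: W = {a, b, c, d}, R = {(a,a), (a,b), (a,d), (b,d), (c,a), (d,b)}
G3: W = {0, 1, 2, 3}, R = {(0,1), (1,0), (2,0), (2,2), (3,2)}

Frame correspondent (Sahlqvist): ∀x ∃w (xR²w ∧ x = w) — i.e. a generalized confluence (Geach) condition.
G1: holds.
G2: fails — at c but no w with cR²w and c=w.
G3: fails — at 3 but no w with 3R²w and 3=w.

G1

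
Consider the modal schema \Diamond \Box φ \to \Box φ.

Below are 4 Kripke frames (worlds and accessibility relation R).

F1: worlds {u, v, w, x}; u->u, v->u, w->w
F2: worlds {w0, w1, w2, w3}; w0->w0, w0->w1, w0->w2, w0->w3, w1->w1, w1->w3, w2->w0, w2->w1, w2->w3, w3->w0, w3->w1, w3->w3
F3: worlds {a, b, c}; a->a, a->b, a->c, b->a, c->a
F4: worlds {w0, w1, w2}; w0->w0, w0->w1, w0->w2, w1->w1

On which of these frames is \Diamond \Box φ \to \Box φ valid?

Frame correspondent (Sahlqvist): \forall x \forall y \forall z (Rxy \wedge Rxz \to Ryz) — i.e. the Euclidean property.
F1: holds.
F2: fails — Rw0w1 and Rw0w0 but not Rw1w0.
F3: fails — Rab and Rab but not Rbb.
F4: fails — Rw0w1 and Rw0w0 but not Rw1w0.

F1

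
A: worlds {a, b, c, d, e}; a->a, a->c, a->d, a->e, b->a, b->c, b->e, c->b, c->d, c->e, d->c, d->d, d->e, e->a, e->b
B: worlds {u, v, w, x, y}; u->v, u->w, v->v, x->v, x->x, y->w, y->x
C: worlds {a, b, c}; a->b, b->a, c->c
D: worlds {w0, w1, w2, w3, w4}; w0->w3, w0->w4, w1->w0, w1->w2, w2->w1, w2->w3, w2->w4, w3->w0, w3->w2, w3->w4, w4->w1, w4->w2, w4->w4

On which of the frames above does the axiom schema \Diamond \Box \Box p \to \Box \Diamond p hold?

The schema corresponds to a generalized confluence (Geach) condition: \forall x \forall y \forall z ((xRy \wedge xRz) \to \exists w (y R^2 w \wedge zRw)).
A: ✓.
B: fails — uRv, uRw but no t with vR²t and wRt.
C: fails — aRb, aRb but no w with bR²w and bRw.
D: fails — w2Rw1, w2Rw1 but no w with w1R²w and w1Rw.

A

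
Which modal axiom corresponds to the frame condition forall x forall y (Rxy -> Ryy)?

□(□p → p)

This is shift-reflexivity; the standard corresponding axiom is T□: □(□p → p).
Suppose □(□p→p) is valid. Take Rxy and set V(p)={w : Ryw}. Then at y, □p holds; since □(□p→p) at x, □p→p at y, so p at y, i.e. Ryy.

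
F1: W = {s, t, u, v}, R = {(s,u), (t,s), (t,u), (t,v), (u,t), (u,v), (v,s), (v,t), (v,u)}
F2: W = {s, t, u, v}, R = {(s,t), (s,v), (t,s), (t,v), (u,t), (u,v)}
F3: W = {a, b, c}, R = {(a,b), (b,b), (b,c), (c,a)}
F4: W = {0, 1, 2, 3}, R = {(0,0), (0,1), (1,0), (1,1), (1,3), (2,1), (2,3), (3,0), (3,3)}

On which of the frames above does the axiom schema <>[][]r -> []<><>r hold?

F1, F3, F4

Frame correspondent (Sahlqvist): forall x forall y forall z ((xRy & xRz) -> exists w (y R^2 w & z R^2 w)) — i.e. a generalized confluence (Geach) condition.
F1: satisfies the condition.
F2: fails — sRt, sRv but no w with tR²w and vR²w.
F3: satisfies the condition.
F4: satisfies the condition.
Valid on: F1, F3, F4.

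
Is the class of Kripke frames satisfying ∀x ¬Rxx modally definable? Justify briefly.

No

Modal frame validity is preserved under surjective bounded morphisms.
The 4-cycle (worlds a,b,c,d with a→b→c→d→a) is irreflexive, and the map sending every world to a single reflexive point • is a surjective bounded morphism (forth: every edge maps to (•,•); back: every world has a successor). So any modal formula valid on the 4-cycle is also valid on the reflexive point, which is not irreflexive.
So no modal formula (or set of formulas) defines exactly the irreflexive frames.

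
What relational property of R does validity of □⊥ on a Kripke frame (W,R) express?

emptiness of R

This schema is the Ver axiom.
Its frame correspondent is emptiness of R — ∀x ∀y ¬Rxy.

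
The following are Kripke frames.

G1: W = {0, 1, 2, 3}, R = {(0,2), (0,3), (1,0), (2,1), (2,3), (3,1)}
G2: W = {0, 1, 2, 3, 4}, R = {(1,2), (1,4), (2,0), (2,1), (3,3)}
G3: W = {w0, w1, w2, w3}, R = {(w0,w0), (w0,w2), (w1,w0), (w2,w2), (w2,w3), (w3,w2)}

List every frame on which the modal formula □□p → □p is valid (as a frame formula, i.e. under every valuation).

The schema corresponds to density: ∀x ∀y (Rxy → ∃z (Rxz ∧ Rzy)).
G1: fails — R10 but no z with R1z and Rz0.
G2: fails — R12 but no z with R1z and Rz2.
G3: condition met.

G3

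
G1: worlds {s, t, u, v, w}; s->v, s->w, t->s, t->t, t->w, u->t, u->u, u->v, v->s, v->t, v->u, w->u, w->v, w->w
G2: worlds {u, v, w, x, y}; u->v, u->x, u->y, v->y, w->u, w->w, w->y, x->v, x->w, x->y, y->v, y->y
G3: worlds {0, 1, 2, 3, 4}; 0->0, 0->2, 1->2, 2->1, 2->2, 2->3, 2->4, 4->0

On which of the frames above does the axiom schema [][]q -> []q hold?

Frame correspondent (Sahlqvist): forall x forall y (Rxy -> exists z (Rxz & Rzy)) — i.e. density.
G1: condition met.
G2: fails — Rux but no z with Ruz and Rzx.
G3: condition met.
Valid on: G1, G3.

G1, G3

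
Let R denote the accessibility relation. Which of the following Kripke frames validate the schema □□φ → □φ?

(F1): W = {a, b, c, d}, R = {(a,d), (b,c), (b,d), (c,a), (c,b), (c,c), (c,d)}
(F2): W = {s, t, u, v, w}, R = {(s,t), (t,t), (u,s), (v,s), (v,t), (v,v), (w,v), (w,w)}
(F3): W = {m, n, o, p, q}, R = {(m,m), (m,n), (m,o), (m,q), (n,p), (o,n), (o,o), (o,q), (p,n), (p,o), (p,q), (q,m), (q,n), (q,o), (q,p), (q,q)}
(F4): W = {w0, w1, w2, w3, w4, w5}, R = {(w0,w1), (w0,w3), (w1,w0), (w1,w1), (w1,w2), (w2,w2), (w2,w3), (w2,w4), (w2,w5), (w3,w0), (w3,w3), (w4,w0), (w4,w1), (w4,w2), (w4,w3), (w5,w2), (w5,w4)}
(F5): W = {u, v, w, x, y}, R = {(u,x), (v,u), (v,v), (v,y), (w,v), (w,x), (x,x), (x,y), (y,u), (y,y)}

Frame correspondent (Sahlqvist): ∀x ∀y (Rxy → ∃z (Rxz ∧ Rzy)) — i.e. density.
(F1): fails — Rad but no z with Raz and Rzd.
(F2): fails — Rus but no z with Ruz and Rzs.
(F3): fails — Rnp but no z with Rnz and Rzp.
(F4): ✓.
(F5): ✓.

(F4), (F5)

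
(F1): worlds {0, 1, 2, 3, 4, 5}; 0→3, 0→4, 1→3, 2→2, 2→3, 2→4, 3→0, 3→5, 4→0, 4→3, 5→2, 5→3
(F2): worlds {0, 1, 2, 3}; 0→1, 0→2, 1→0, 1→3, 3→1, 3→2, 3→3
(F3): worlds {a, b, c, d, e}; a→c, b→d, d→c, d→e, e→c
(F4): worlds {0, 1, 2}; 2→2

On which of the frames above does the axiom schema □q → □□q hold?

(F4)

The schema corresponds to transitivity: ∀x ∀y ∀z (Rxy ∧ Ryz → Rxz).
(F1): fails — R53 and R35 but not R55.
(F2): fails — R10 and R02 but not R12.
(F3): fails — Rbd and Rde but not Rbe.
(F4): holds.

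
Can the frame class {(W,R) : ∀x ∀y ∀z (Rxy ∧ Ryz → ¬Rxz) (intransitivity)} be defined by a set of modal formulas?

Not definable by any modal formula

If a class were modally definable it would be closed under surjective bounded morphisms (Goldblatt–Thomason).
The 3-cycle (worlds 0,1,2 with 0→1→2→0) is intransitive. Mapping every world to a single reflexive point • is a surjective bounded morphism; the reflexive point is not intransitive (R••∧R•• but R••).
So no modal formula (or set of formulas) defines exactly the intransitive frames.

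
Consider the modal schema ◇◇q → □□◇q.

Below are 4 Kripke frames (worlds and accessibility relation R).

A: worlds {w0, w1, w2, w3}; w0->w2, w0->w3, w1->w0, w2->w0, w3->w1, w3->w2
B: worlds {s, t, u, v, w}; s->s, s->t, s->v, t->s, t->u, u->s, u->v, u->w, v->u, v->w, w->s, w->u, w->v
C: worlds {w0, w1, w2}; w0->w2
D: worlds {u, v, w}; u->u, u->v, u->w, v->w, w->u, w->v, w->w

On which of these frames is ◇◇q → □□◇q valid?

This is the axiom for a generalized confluence (Geach) condition; its first-order frame correspondent is ∀x ∀y ∀z ((xR²y ∧ xR²z) → ∃w (y = w ∧ zRw)).
A: fails — w0R²w0, w0R²w0 but no w with w0=w and w0Rw.
B: fails — sR²s, sR²v but no w* with s=w* and vRw*.
C: ✓.
D: fails — uR²u, uR²v but no t with u=t and vRt.

C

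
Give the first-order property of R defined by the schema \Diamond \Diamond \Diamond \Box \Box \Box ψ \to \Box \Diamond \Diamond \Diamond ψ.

This is a Sahlqvist (Geach-type) schema ◇^3□^3ψ → □^1◇^3ψ.
Minimal-valuation argument: fix x; take any y with xR^3y and any z with xR^1z. Set V(ψ) to the set of worlds R-reachable from y in exactly 3 steps. Then □^3ψ holds at y, so the antecedent holds at x; validity forces ◇^3ψ at z, giving a w with zR^3w and yR^3w.
First-order correspondent: \forall x \forall y \forall z ((x R^3 y \wedge xRz) \to \exists w (y R^3 w \wedge z R^3 w)).

\forall x \forall y \forall z ((x R^3 y \wedge xRz) \to \exists w (y R^3 w \wedge z R^3 w))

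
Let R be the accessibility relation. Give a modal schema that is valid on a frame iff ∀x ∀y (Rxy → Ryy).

A defining formula is □(□s → s) (the T□ axiom).

□(□s → s)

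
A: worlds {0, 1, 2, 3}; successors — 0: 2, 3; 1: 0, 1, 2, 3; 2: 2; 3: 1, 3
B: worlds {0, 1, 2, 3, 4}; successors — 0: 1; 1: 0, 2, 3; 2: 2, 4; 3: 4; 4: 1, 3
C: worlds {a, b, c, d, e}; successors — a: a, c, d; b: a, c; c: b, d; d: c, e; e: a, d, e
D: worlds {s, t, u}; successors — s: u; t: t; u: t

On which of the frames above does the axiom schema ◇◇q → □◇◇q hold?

Frame correspondent (Sahlqvist): ∀x ∀y ∀z ((xR²y ∧ xRz) → ∃w (y = w ∧ zR²w)) — i.e. a generalized confluence (Geach) condition.
A: fails — 0R²1, 0R2 but no w with 1=w and 2R²w.
B: fails — 0R²0, 0R1 but no w with 0=w and 1R²w.
C: fails — aR²b, aRc but no w with b=w and cR²w.
D: condition met.
Valid on: D.

D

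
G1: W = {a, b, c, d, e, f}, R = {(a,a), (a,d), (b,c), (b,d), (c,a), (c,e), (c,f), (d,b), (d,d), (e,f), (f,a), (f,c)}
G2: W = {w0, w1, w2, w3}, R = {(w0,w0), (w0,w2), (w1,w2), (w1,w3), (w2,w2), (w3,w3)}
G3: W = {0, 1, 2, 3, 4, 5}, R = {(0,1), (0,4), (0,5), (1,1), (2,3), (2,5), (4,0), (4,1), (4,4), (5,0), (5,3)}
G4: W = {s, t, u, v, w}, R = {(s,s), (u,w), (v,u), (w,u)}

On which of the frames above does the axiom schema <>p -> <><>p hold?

G2

Frame correspondent (Sahlqvist): forall x forall y (xRy -> exists w (y = w & x R^2 w)) — i.e. a generalized confluence (Geach) condition.
G1: fails — bRc but no w with c=w and bR²w.
G2: condition met.
G3: fails — 0R5 but no w with 5=w and 0R²w.
G4: fails — uRw but no w* with w=w* and uR²w*.
Valid on: G2.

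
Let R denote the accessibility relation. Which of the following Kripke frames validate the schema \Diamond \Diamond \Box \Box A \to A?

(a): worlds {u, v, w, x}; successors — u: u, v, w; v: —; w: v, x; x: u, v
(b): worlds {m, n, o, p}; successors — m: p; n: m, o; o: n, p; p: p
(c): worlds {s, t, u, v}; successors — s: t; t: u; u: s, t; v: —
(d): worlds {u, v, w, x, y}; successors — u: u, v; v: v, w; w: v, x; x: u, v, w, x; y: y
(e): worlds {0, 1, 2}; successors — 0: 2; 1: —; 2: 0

The schema corresponds to a generalized confluence (Geach) condition: \forall x \forall y (x R^2 y \to \exists w (y R^2 w \wedge x = w)).
(a): fails — uR²v but no t with vR²t and u=t.
(b): fails — mR²p but no w with pR²w and m=w.
(c): fails — sR²u but no w with uR²w and s=w.
(d): fails — uR²v but no t with vR²t and u=t.
(e): condition met.

(e)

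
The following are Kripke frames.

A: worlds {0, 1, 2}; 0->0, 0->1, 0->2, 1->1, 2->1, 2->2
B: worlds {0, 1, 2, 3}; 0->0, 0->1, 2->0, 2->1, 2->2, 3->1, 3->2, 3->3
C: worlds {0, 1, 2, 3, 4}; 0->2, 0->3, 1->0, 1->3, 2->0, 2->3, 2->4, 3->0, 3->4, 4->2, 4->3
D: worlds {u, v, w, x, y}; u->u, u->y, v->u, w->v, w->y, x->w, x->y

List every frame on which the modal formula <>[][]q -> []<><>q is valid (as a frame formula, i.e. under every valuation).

This is the axiom for a generalized confluence (Geach) condition; its first-order frame correspondent is forall x forall y forall z ((xRy & xRz) -> exists w (y R^2 w & z R^2 w)).
A: condition met.
B: fails — 0R0, 0R1 but no w with 0R²w and 1R²w.
C: condition met.
D: fails — uRu, uRy but no t with uR²t and yR²t.

A, C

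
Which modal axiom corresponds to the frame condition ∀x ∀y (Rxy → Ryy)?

The condition is shift-reflexivity. The T□ schema □(□ψ → ψ) defines it.
Suppose □(□ψ→ψ) is valid. Take Rxy and set V(ψ)={w : Ryw}. Then at y, □ψ holds; since □(□ψ→ψ) at x, □ψ→ψ at y, so ψ at y, i.e. Ryy.

□(□ψ → ψ)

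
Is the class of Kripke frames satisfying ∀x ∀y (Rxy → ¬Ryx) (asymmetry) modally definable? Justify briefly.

No

If a class were modally definable it would be closed under surjective bounded morphisms (Goldblatt–Thomason).
The 3-cycle (worlds w0,w1,w2 with w0→w1→w2→w0) is asymmetric. Mapping every world to a single reflexive point • is a surjective bounded morphism, and the reflexive point is not asymmetric (R•• but asymmetry requires ¬R••).
So the class is not modally definable.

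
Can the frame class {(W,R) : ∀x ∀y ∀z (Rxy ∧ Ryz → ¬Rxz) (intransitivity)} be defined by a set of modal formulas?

Not modally definable

If a class were modally definable it would be closed under surjective bounded morphisms (Goldblatt–Thomason).
The 5-cycle (worlds w0,w1,w2,w3,w4 with w0→w1→w2→w3→w4→w0) is intransitive. Mapping every world to a single reflexive point • is a surjective bounded morphism; the reflexive point is not intransitive (R••∧R•• but R••).
So no modal formula (or set of formulas) defines exactly the intransitive frames.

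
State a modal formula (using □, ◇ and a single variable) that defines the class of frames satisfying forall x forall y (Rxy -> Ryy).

A defining formula is □(□s → s) (the T□ axiom).
Suppose □(□s→s) is valid. Take Rxy and set V(s)={w : Ryw}. Then at y, □s holds; since □(□s→s) at x, □s→s at y, so s at y, i.e. Ryy.

□(□s → s)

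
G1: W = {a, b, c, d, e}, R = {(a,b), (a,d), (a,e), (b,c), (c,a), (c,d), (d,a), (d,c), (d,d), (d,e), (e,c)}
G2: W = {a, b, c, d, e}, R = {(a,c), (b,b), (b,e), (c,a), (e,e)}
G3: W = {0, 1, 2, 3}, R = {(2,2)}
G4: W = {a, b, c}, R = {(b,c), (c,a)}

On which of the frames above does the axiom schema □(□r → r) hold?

This is the axiom for shift-reflexivity; its first-order frame correspondent is ∀x ∀y (Rxy → Ryy).
G1: fails — Rbc but not Rcc.
G2: fails — Rac but not Rcc.
G3: condition met.
G4: fails — Rca but not Raa.
Valid on: G3.

G3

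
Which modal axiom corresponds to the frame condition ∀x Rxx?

The condition is reflexivity. The T schema □p → p defines it.
Suppose □p→p is valid. At any x set V(p)={w : Rxw}. Then □p holds at x, so p holds at x, i.e. Rxx.

□p → p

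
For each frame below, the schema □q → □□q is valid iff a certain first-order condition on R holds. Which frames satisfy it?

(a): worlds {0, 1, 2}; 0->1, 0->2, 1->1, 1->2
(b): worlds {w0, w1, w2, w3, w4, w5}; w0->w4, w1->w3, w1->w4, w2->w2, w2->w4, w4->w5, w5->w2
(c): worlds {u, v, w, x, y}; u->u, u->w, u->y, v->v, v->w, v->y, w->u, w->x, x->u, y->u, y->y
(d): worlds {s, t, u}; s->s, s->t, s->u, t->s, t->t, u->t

(a)

Frame correspondent (Sahlqvist): ∀x ∀y ∀z (Rxy ∧ Ryz → Rxz) — i.e. transitivity.
(a): holds.
(b): fails — Rw0w4 and Rw4w5 but not Rw0w5.
(c): fails — Ruw and Rwx but not Rux.
(d): fails — Rut and Rts but not Rus.
Valid on: (a).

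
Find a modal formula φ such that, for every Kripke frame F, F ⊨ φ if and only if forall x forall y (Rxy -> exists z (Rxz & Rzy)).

This is density; the standard corresponding axiom is C4: □□q → □q.
Suppose □□q→□q is valid. Take Rxy and set V(q)={w : xR²w}. Then □□q at x, so □q at x, so q at y, i.e. ∃z(Rxz∧Rzy).

□□q → □q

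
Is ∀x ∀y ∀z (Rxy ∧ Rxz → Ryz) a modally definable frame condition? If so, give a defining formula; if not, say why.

The condition is the Euclidean property. A defining modal formula is ◇r → □◇r.
Suppose ◇r→□◇r is valid. Take Rxy, Rxz and set V(r)={y}. Then ◇r at x, so □◇r at x, so ◇r at z, so some w with Rzw has r; w=y, i.e. Rzy. By symmetry of the argument, Ryz.

Definable; ◇r → □◇r defines it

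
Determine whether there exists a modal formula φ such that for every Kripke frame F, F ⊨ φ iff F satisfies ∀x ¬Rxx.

Any modally definable frame class is closed under surjective bounded morphisms.
The 4-cycle (worlds 0,1,2,3 with 0→1→2→3→0) is irreflexive, and the map sending every world to a single reflexive point • is a surjective bounded morphism (forth: every edge maps to (•,•); back: every world has a successor). So any modal formula valid on the 4-cycle is also valid on the reflexive point, which is not irreflexive.
Hence irreflexivity is not modally definable.

No — not modally definable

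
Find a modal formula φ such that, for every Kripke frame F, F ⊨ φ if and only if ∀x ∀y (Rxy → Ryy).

This is shift-reflexivity; the standard corresponding axiom is T□: □(□p → p).
Suppose □(□p→p) is valid. Take Rxy and set V(p)={w : Ryw}. Then at y, □p holds; since □(□p→p) at x, □p→p at y, so p at y, i.e. Ryy.

□(□p → p)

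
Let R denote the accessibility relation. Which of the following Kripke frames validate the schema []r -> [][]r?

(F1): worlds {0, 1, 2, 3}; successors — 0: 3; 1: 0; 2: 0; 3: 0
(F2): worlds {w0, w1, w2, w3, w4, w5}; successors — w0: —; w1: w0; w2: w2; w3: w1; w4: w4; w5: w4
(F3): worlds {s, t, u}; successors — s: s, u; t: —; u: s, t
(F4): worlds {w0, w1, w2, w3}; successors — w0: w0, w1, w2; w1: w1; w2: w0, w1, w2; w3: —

(F4)

Frame correspondent (Sahlqvist): forall x forall y forall z (Rxy & Ryz -> Rxz) — i.e. transitivity.
(F1): fails — R10 and R03 but not R13.
(F2): fails — Rw3w1 and Rw1w0 but not Rw3w0.
(F3): fails — Rsu and Rut but not Rst.
(F4): holds.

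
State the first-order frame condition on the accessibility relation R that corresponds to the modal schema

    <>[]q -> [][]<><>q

forall x forall y forall z ((xRy & x R^2 z) -> exists w (yRw & z R^2 w))

This is a Sahlqvist (Geach-type) schema ◇^1□^1q → □^2◇^2q.
Minimal-valuation argument: fix x; take any y with xR^1y and any z with xR^2z. Set V(q) to the set of worlds R-reachable from y in exactly 1 step. Then □^1q holds at y, so the antecedent holds at x; validity forces ◇^2q at z, giving a w with zR^2w and yR^1w.
First-order correspondent: forall x forall y forall z ((xRy & x R^2 z) -> exists w (yRw & z R^2 w)).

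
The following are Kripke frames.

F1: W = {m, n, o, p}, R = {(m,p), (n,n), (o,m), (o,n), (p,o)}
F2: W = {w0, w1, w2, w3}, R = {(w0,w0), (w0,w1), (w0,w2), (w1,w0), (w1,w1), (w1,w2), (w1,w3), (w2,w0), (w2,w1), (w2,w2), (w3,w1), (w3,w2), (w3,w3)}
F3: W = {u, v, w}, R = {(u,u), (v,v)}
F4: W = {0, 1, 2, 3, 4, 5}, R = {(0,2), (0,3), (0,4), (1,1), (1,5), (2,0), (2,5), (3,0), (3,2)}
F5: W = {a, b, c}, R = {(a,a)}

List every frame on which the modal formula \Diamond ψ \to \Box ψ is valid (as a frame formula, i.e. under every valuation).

F3, F5

The schema corresponds to partial functionality: \forall x \forall y \forall z (Rxy \wedge Rxz \to y = z).
F1: fails — o sees both m and n.
F2: fails — w0 sees both w0 and w1.
F3: satisfies the condition.
F4: fails — 0 sees both 2 and 3.
F5: satisfies the condition.
Valid on: F3, F5.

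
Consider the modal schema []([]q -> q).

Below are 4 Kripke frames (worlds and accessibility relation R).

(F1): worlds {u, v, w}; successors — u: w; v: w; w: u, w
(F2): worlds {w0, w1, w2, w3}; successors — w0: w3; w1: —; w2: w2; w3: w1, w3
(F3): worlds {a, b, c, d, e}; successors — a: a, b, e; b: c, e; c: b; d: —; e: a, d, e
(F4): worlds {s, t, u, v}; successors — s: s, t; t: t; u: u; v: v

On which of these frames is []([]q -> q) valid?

This is the axiom for shift-reflexivity; its first-order frame correspondent is forall x forall y (Rxy -> Ryy).
(F1): fails — Rwu but not Ruu.
(F2): fails — Rw3w1 but not Rw1w1.
(F3): fails — Rbc but not Rcc.
(F4): ✓.

(F4)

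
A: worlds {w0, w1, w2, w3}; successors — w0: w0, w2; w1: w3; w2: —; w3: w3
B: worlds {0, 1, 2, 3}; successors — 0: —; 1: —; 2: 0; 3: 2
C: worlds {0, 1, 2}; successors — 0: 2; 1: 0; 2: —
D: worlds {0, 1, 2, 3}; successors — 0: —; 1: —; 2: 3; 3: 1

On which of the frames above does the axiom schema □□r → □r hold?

This is the axiom for density; its first-order frame correspondent is ∀x ∀y (Rxy → ∃z (Rxz ∧ Rzy)).
A: condition met.
B: fails — R20 but no z with R2z and Rz0.
C: fails — R10 but no z with R1z and Rz0.
D: fails — R23 but no z with R2z and Rz3.
Valid on: A.

A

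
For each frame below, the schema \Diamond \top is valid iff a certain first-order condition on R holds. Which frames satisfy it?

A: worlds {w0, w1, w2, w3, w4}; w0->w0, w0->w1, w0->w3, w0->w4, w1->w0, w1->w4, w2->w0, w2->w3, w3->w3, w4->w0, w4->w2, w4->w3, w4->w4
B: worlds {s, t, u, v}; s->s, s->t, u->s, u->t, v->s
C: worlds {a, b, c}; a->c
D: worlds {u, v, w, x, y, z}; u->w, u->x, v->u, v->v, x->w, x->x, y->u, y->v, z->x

A

Frame correspondent (Sahlqvist): \forall x \exists y Rxy — i.e. seriality.
A: condition met.
B: fails — world t has no successor.
C: fails — world b has no successor.
D: fails — world w has no successor.
Valid on: A.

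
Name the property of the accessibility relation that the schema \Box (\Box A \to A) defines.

shift-reflexivity

Suppose □(□A→A) is valid. Take Rxy and set V(A)={w : Ryw}. Then at y, □A holds; since □(□A→A) at x, □A→A at y, so A at y, i.e. Ryy.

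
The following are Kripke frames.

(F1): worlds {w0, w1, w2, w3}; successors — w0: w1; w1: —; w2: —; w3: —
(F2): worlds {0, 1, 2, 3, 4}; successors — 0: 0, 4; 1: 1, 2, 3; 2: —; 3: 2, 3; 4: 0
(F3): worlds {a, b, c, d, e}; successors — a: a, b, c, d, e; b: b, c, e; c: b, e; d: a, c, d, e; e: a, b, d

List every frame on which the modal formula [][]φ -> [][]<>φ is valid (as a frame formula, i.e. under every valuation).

This is the axiom for a generalized confluence (Geach) condition; its first-order frame correspondent is forall x forall z (x R^2 z -> exists w (x R^2 w & zRw)).
(F1): holds.
(F2): fails — 1R²2 but no w with 1R²w and 2Rw.
(F3): holds.

(F1), (F3)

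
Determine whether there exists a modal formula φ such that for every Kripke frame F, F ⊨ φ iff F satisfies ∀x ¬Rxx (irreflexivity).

Modal frame validity is preserved under surjective bounded morphisms.
The 2-cycle (worlds a,b with a→b→a) is irreflexive, and the map sending every world to a single reflexive point • is a surjective bounded morphism (forth: every edge maps to (•,•); back: every world has a successor). So any modal formula valid on the 2-cycle is also valid on the reflexive point, which is not irreflexive.
Hence irreflexivity is not modally definable.

No — not modally definable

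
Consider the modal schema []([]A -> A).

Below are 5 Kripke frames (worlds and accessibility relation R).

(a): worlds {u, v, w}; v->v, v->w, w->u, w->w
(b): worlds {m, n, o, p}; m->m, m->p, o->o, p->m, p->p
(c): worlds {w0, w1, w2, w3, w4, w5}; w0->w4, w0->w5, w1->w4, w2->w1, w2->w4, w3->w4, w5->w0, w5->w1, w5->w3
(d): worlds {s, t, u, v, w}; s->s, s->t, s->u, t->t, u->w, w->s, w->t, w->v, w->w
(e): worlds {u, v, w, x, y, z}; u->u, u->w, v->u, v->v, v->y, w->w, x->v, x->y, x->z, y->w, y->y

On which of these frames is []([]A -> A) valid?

(b)

Frame correspondent (Sahlqvist): forall x forall y (Rxy -> Ryy) — i.e. shift-reflexivity.
(a): fails — Rwu but not Ruu.
(b): condition met.
(c): fails — Rw0w4 but not Rw4w4.
(d): fails — Rwv but not Rvv.
(e): fails — Rxz but not Rzz.
Valid on: (b).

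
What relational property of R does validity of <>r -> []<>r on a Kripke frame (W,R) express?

The Euclidean property

This is the 5 axiom.
Its frame correspondent is the Euclidean property — forall x forall y forall z (Rxy & Rxz -> Ryz).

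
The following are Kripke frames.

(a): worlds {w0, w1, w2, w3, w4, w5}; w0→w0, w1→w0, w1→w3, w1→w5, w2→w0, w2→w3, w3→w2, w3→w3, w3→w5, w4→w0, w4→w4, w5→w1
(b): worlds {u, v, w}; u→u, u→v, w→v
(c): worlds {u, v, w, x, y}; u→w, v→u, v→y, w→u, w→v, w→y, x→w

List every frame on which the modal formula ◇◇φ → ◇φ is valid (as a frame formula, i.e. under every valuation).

The schema corresponds to transitivity: ∀x ∀y ∀z (Rxy ∧ Ryz → Rxz).
(a): fails — Rw1w5 and Rw5w1 but not Rw1w1.
(b): ✓.
(c): fails — Rxw and Rwu but not Rxu.

(b)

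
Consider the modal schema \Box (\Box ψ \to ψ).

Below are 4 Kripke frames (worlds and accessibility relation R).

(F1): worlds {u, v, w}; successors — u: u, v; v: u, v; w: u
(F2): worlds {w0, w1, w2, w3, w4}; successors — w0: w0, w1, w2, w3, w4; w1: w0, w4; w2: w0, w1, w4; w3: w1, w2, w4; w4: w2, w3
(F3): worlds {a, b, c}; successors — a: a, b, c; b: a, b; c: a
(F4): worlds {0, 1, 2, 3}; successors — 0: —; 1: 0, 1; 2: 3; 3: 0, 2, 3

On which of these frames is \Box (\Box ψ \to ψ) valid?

Frame correspondent (Sahlqvist): \forall x \forall y (Rxy \to Ryy) — i.e. shift-reflexivity.
(F1): satisfies the condition.
(F2): fails — Rw0w4 but not Rw4w4.
(F3): fails — Rac but not Rcc.
(F4): fails — R10 but not R00.
Valid on: (F1).

(F1)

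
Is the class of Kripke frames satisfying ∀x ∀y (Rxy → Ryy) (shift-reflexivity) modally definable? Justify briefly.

Definable; □(□r → r) defines it

Yes: it is shift-reflexivity, defined by the T□ schema □(□r → r).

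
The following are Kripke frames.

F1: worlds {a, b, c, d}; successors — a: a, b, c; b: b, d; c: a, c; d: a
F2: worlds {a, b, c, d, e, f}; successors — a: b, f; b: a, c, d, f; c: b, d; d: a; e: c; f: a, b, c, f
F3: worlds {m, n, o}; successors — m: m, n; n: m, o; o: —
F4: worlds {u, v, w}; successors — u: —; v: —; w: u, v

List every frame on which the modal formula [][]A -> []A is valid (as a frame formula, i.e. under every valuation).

This is the axiom for density; its first-order frame correspondent is forall x forall y (Rxy -> exists z (Rxz & Rzy)).
F1: ✓.
F2: fails — Rda but no z with Rdz and Rza.
F3: fails — Rno but no z with Rnz and Rzo.
F4: fails — Rwu but no z with Rwz and Rzu.

F1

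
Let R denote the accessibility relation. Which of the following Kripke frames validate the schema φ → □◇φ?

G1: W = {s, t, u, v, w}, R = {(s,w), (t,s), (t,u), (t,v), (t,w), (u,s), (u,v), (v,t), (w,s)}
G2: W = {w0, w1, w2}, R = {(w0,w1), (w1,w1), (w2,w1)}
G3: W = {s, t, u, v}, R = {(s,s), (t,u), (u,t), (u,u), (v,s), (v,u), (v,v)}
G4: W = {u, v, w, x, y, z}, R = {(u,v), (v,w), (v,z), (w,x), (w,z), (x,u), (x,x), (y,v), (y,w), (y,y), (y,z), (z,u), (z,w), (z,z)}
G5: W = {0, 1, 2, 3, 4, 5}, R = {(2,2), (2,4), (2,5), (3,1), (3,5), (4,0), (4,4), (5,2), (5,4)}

none

The schema corresponds to symmetry: ∀x ∀y (Rxy → Ryx).
G1: fails — Ruv but not Rvu.
G2: fails — Rw0w1 but not Rw1w0.
G3: fails — Rvu but not Ruv.
G4: fails — Ruv but not Rvu.
G5: fails — R31 but not R13.
Valid on no frame.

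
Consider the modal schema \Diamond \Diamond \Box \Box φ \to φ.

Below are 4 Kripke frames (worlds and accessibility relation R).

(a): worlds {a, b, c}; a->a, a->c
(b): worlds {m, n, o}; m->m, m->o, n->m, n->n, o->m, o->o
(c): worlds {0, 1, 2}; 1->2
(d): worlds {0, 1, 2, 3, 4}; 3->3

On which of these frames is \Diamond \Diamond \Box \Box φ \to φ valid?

(c), (d)

This is the axiom for a generalized confluence (Geach) condition; its first-order frame correspondent is \forall x \forall y (x R^2 y \to \exists w (y R^2 w \wedge x = w)).
(a): fails — aR²c but no w with cR²w and a=w.
(b): fails — nR²m but no w with mR²w and n=w.
(c): holds.
(d): holds.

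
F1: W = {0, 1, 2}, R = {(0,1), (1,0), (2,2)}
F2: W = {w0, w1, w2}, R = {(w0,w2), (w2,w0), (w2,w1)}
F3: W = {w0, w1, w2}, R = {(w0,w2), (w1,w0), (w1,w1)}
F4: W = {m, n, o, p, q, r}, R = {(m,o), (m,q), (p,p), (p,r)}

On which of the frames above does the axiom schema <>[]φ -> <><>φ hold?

F1

This is the axiom for a generalized confluence (Geach) condition; its first-order frame correspondent is forall x forall y (xRy -> exists w (yRw & x R^2 w)).
F1: condition met.
F2: fails — w2Rw1 but no w with w1Rw and w2R²w.
F3: fails — w0Rw2 but no w with w2Rw and w0R²w.
F4: fails — mRo but no w with oRw and mR²w.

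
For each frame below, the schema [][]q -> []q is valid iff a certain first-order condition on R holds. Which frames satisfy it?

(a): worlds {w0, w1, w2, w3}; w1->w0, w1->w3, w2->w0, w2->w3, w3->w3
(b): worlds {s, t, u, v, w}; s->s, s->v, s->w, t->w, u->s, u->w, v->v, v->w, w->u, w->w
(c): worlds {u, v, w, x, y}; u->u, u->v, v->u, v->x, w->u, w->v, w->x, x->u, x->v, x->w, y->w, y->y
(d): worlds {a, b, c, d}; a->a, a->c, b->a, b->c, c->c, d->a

(b), (d)

This is the axiom for density; its first-order frame correspondent is forall x forall y (Rxy -> exists z (Rxz & Rzy)).
(a): fails — Rw1w0 but no z with Rw1z and Rzw0.
(b): satisfies the condition.
(c): fails — Rxw but no z with Rxz and Rzw.
(d): satisfies the condition.
Valid on: (b), (d).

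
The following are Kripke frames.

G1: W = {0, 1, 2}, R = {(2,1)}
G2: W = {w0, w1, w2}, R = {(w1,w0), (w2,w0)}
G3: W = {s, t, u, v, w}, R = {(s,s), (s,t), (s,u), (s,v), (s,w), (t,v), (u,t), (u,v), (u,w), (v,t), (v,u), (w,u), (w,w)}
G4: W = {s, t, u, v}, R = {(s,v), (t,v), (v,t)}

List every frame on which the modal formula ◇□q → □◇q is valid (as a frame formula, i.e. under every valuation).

Frame correspondent (Sahlqvist): ∀x ∀y ∀z (Rxy ∧ Rxz → ∃w (Ryw ∧ Rzw)) — i.e. convergence.
G1: fails — R21 and R21 but 1 and 1 have no common successor.
G2: fails — Rw1w0 and Rw1w0 but w0 and w0 have no common successor.
G3: fails — Rsv and Rst but v and t have no common successor.
G4: condition met.

G4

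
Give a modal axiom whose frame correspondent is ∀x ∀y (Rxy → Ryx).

The condition is symmetry. The B schema ψ → □◇ψ defines it.
Suppose ψ→□◇ψ is valid. Take Rxy and set V(ψ)={x}. Then ψ at x, so □◇ψ at x, so ◇ψ at y, so some z with Ryz has ψ; z=x, i.e. Ryx.

ψ → □◇ψ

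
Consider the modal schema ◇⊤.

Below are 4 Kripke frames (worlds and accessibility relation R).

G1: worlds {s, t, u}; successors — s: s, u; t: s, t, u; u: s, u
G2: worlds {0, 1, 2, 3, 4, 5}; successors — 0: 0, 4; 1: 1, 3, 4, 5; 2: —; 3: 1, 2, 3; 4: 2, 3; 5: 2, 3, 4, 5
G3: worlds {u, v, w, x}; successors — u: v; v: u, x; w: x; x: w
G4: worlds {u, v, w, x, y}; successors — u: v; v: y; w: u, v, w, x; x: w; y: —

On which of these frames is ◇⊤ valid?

The schema corresponds to seriality: ∀x ∃y Rxy.
G1: ✓.
G2: fails — world 2 has no successor.
G3: ✓.
G4: fails — world y has no successor.
Valid on: G1, G3.

G1, G3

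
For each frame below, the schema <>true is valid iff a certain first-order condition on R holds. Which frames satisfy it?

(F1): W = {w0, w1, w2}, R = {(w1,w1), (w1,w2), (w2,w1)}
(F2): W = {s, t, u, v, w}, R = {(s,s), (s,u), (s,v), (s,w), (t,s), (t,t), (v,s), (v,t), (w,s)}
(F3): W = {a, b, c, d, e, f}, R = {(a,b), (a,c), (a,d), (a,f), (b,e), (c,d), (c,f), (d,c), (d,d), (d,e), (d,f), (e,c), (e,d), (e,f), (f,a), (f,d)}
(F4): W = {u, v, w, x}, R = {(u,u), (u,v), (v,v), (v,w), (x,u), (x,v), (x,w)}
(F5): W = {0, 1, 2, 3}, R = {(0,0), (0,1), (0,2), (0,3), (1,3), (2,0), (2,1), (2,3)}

(F3)

Frame correspondent (Sahlqvist): forall x exists y Rxy — i.e. seriality.
(F1): fails — world w0 has no successor.
(F2): fails — world u has no successor.
(F3): ✓.
(F4): fails — world w has no successor.
(F5): fails — world 3 has no successor.
Valid on: (F3).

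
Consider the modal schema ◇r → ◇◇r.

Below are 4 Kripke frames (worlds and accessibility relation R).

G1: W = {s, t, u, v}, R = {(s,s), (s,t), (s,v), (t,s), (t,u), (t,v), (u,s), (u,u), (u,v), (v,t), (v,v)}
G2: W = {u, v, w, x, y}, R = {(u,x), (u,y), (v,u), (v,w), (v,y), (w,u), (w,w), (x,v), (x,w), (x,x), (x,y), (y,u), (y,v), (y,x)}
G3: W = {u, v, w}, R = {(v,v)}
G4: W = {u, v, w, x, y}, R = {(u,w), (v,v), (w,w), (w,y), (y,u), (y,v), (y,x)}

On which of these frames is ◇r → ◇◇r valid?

The schema corresponds to a generalized confluence (Geach) condition: ∀x ∀y (xRy → ∃w (y = w ∧ xR²w)).
G1: ✓.
G2: ✓.
G3: ✓.
G4: fails — yRu but no t with u=t and yR²t.

G1, G2, G3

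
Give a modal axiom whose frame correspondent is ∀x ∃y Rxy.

This is seriality; the standard corresponding axiom is D: □r → ◇r.

□r → ◇r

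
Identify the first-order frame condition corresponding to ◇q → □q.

partial functionality

Suppose ◇q→□q is valid. Take Rxy, Rxz and set V(q)={y}. Then ◇q at x, so □q at x, so q at z, i.e. z=y.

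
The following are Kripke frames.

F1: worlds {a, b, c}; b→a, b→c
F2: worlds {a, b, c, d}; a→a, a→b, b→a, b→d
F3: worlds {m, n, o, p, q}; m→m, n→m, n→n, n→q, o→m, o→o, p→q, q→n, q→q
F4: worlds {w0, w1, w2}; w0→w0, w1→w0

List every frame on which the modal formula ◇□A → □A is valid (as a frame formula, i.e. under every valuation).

F4

The schema corresponds to the Euclidean property: ∀x ∀y ∀z (Rxy ∧ Rxz → Ryz).
F1: fails — Rba and Rba but not Raa.
F2: fails — Rab and Rab but not Rbb.
F3: fails — Rnq and Rnm but not Rqm.
F4: condition met.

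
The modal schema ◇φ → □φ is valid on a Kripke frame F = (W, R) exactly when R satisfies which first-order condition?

Suppose ◇φ→□φ is valid. Take Rxy, Rxz and set V(φ)={y}. Then ◇φ at x, so □φ at x, so φ at z, i.e. z=y.

Partial functionality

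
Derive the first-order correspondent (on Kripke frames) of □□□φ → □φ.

∀x ∀z (xRz → ∃w (xR³w ∧ z = w))

This is a Sahlqvist (Geach-type) schema ◇^0□^3φ → □^1◇^0φ.
Minimal-valuation argument: fix x; take any y with xR^0y and any z with xR^1z. Set V(φ) to the set of worlds R-reachable from y in exactly 3 steps. Then □^3φ holds at y, so the antecedent holds at x; validity forces ◇^0φ at z, giving a w with zR^0w and yR^3w.
First-order correspondent: ∀x ∀z (xRz → ∃w (xR³w ∧ z = w)).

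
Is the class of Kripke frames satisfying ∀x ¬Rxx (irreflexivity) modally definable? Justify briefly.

No

Modal frame validity is preserved under surjective bounded morphisms.
The 3-cycle (worlds 0,1,2 with 0→1→2→0) is irreflexive, and the map sending every world to a single reflexive point • is a surjective bounded morphism (forth: every edge maps to (•,•); back: every world has a successor). So any modal formula valid on the 3-cycle is also valid on the reflexive point, which is not irreflexive.
Hence irreflexivity is not modally definable.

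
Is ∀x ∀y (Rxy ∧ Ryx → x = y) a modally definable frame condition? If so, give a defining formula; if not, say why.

Modal frame validity is preserved under surjective bounded morphisms.
The 8-cycle (worlds 0,1,2,3,4,5,6,7 with 0→1→2→3→4→5→6→7→0) is antisymmetric. Sending even-indexed worlds to • and odd-indexed worlds to ∘ is a surjective bounded morphism onto the two-world frame with •↔∘, which is not antisymmetric.
So the class is not modally definable.

No — not modally definable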